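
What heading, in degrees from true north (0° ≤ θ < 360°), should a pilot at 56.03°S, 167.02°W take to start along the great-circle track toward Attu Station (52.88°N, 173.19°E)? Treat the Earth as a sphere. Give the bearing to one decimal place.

347.4°

Δλ = 173.19 − -167.02 = 340.21°; wrapped into (−180°, 180°]: -19.79°.
θ = atan2( sin Δλ · cos φ₂ , cos φ₁ · sin φ₂ − sin φ₁ · cos φ₂ · cos Δλ )
  = atan2(-0.20432, 0.91647) = -12.568° → normalised to [0°, 360°): 347.432°.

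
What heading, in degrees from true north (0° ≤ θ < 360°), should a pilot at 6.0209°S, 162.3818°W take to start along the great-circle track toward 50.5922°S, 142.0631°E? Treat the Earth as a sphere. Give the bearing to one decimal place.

Δλ = 142.0631 − -162.3818 = 304.4449°; wrapped into (−180°, 180°]: -55.5551°.
θ = atan2( sin Δλ · cos φ₂ , cos φ₁ · sin φ₂ − sin φ₁ · cos φ₂ · cos Δλ )
  = atan2(-0.52353, -0.73072) = -144.380° → normalised to [0°, 360°): 215.620°.

215.6°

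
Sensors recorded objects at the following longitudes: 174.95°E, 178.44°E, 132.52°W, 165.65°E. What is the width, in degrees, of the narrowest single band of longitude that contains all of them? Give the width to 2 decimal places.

Sort the longitudes: -132.52°, +165.65°, +174.95°, +178.44°.
Eastward gaps between consecutive values (wrapping around): 298.17°, 9.30°, 3.49°, 49.04°.
Largest gap = 298.17° ⇒ minimal covering band is its complement: 360° − 298.17° = 61.83°.
Band runs from +165.65° eastward to -132.52°, crossing the antimeridian.

61.83°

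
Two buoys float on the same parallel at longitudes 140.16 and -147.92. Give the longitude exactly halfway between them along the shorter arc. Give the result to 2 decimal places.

Signed shortest Δλ from +140.16° to -147.92° is +71.92°.
Midpoint longitude = +140.16° + (+71.92°)/2 = +140.16° + 35.96° = +176.12°.
(The naïve average (+140.16 + -147.92)/2 = -3.88° is on the wrong side of the globe.)

+176.12°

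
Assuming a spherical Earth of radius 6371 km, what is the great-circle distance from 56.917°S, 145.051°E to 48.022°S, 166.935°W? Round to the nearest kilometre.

3322 km

Δλ = -166.935 − 145.051 = -311.986°; wrapped into (−180°, 180°]: 48.014°.
Δφ = -48.022 − -56.917 = 8.895°.
a = sin²(Δφ/2) + cos φ₁ · cos φ₂ · sin²(Δλ/2) = 0.066445.
c = 2·atan2(√a, √(1−a)) = 0.52143 rad → d = 6371·c ≈ 3322.01 km.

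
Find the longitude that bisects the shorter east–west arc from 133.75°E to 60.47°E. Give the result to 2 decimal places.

97.11°E

Signed shortest Δλ from +133.75° to +60.47° is -73.28°.
Midpoint longitude = +133.75° + (-73.28°)/2 = +133.75° − 36.64° = +97.11°.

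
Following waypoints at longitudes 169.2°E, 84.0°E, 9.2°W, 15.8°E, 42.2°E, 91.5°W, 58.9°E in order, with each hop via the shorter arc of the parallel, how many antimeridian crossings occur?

Leg 1: +169.2° → +84.0°, shortest Δλ = -85.2° (west) — does not cross 180°.
Leg 2: +84.0° → -9.2°, shortest Δλ = -93.2° (west) — does not cross 180°.
Leg 3: -9.2° → +15.8°, shortest Δλ = 25.0° (east) — does not cross 180°.
Leg 4: +15.8° → +42.2°, shortest Δλ = 26.4° (east) — does not cross 180°.
Leg 5: +42.2° → -91.5°, shortest Δλ = -133.7° (west) — does not cross 180°.
Leg 6: -91.5° → +58.9°, shortest Δλ = 150.4° (east) — does not cross 180°.
Total crossings: 0.

0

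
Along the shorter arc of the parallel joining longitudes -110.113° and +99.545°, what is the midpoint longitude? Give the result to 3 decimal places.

Signed shortest Δλ from -110.113° to +99.545° is -150.342°.
Midpoint longitude = -110.113° + (-150.342°)/2 = -110.113° − 75.171° = -185.284°.
Normalise into (−180°, 180°]: +174.716°.
(The naïve average (-110.113 + +99.545)/2 = -5.284° is on the wrong side of the globe.)

+174.716°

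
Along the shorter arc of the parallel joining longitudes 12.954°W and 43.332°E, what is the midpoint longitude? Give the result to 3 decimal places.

Signed shortest Δλ from -12.954° to +43.332° is +56.286°.
Midpoint longitude = -12.954° + (+56.286°)/2 = -12.954° + 28.143° = +15.189°.

15.189°E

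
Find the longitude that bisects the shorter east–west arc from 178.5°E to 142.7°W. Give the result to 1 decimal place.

Signed shortest Δλ from +178.5° to -142.7° is +38.8°.
Midpoint longitude = +178.5° + (+38.8°)/2 = +178.5° + 19.4° = +197.9°.
Normalise into (−180°, 180°]: -162.1°.
(The naïve average (+178.5 + -142.7)/2 = 17.9° is on the wrong side of the globe.)

162.1°W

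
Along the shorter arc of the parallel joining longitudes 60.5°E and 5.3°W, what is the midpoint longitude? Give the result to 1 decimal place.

Signed shortest Δλ from +60.5° to -5.3° is -65.8°.
Midpoint longitude = +60.5° + (-65.8°)/2 = +60.5° − 32.9° = +27.6°.

27.6°E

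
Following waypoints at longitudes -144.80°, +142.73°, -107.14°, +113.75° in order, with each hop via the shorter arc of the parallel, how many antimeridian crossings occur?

3

Leg 1: -144.80° → +142.73°, shortest Δλ = -72.47° (west) — crosses 180°.
Leg 2: +142.73° → -107.14°, shortest Δλ = 110.13° (east) — crosses 180°.
Leg 3: -107.14° → +113.75°, shortest Δλ = -139.11° (west) — crosses 180°.
Total crossings: 3.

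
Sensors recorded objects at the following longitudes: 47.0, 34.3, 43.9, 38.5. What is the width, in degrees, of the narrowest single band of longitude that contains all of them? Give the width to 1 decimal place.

Sort the longitudes: +34.3°, +38.5°, +43.9°, +47.0°.
Eastward gaps between consecutive values (wrapping around): 4.2°, 5.4°, 3.1°, 347.3°.
Largest gap = 347.3° ⇒ minimal covering band is its complement: 360° − 347.3° = 12.7°.
Band runs from +34.3° eastward to +47.0°.

12.7°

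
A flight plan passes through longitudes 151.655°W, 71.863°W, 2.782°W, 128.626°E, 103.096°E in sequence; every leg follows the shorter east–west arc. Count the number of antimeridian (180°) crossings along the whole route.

Leg 1: -151.655° → -71.863°, shortest Δλ = 79.792° (east) — does not cross 180°.
Leg 2: -71.863° → -2.782°, shortest Δλ = 69.081° (east) — does not cross 180°.
Leg 3: -2.782° → +128.626°, shortest Δλ = 131.408° (east) — does not cross 180°.
Leg 4: +128.626° → +103.096°, shortest Δλ = -25.53° (west) — does not cross 180°.
Total crossings: 0.

0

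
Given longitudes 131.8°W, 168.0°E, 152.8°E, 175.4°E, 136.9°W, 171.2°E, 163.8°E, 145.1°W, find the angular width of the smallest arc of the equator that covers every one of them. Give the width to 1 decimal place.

Sort the longitudes: -145.1°, -136.9°, -131.8°, +152.8°, +163.8°, +168.0°, +171.2°, +175.4°.
Eastward gaps between consecutive values (wrapping around): 8.2°, 5.1°, 284.6°, 11.0°, 4.2°, 3.2°, 4.2°, 39.5°.
Largest gap = 284.6° ⇒ minimal covering band is its complement: 360° − 284.6° = 75.4°.
Band runs from +152.8° eastward to -131.8°, crossing the antimeridian.

75.4°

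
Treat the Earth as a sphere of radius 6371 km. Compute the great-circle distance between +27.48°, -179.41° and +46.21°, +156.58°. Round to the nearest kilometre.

2961 km

Δλ = 156.58 − -179.41 = 335.99°; wrapped into (−180°, 180°]: -24.01°.
Δφ = 46.21 − 27.48 = 18.73°.
a = sin²(Δφ/2) + cos φ₁ · cos φ₂ · sin²(Δλ/2) = 0.053040.
c = 2·atan2(√a, √(1−a)) = 0.46478 rad → d = 6371·c ≈ 2961.10 km.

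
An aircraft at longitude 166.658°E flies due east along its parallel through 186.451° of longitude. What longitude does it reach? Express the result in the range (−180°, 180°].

6.891°W

Start at +166.658°; shift +186.451° → +353.109°.
+353.109° lies outside (−180°, 180°]; subtract 360° → -6.891°.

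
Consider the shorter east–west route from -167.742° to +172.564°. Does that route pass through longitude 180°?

Naïve |172.564 − -167.742| = 340.306° > 180°, so the shorter arc goes the other way round — across 180°.
Signed shortest Δλ = ((172.564 − -167.742 + 180) mod 360) − 180 = -19.694°.
Going west by 19.694° from -167.742° passes through 180° before reaching +172.564°.

Yes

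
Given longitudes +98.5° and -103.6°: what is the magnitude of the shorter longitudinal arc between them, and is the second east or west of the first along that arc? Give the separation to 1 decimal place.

Raw difference: -103.6 − 98.5 = -202.1°.
Normalise into (−180°, 180°]: -202.1° + 360° = 157.9°.
Positive ⇒ the second point lies to the east; separation 157.9°.

157.9° east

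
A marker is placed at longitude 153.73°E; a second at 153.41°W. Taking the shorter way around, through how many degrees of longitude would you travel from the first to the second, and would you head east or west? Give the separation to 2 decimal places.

52.86° east

Raw difference: -153.41 − 153.73 = -307.14°.
Normalise into (−180°, 180°]: -307.14° + 360° = 52.86°.
Positive ⇒ the second point lies to the east; separation 52.86°.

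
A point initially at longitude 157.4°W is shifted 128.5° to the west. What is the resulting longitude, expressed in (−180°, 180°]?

74.1°E

Start at -157.4°; shift −128.5° → -285.9°.
-285.9° lies outside (−180°, 180°]; add 360° → +74.1°.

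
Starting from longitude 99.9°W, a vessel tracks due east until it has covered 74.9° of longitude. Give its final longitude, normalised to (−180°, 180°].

25.0°W

Start at -99.9°; shift +74.9° → -25.0°.
-25.0° already lies in (−180°, 180°].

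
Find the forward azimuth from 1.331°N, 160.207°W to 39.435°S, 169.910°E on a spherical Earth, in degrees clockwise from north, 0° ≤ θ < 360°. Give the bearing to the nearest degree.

211°

Δλ = 169.910 − -160.207 = 330.117°; wrapped into (−180°, 180°]: -29.883°.
θ = atan2( sin Δλ · cos φ₂ , cos φ₁ · sin φ₂ − sin φ₁ · cos φ₂ · cos Δλ )
  = atan2(-0.38481, -0.65059) = -149.397° → normalised to [0°, 360°): 210.603°.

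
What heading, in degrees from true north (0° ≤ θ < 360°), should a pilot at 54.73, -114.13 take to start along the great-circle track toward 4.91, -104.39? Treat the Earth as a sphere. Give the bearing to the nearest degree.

Δλ = -104.39 − -114.13 = 9.74°.
θ = atan2( sin Δλ · cos φ₂ , cos φ₁ · sin φ₂ − sin φ₁ · cos φ₂ · cos Δλ )
  = atan2(0.16856, -0.75230) = 167.371° → normalised to [0°, 360°): 167.371°.

167°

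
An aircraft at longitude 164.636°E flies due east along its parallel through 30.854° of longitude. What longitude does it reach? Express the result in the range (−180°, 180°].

164.510°W

Start at +164.636°; shift +30.854° → +195.490°.
+195.490° lies outside (−180°, 180°]; subtract 360° → -164.510°.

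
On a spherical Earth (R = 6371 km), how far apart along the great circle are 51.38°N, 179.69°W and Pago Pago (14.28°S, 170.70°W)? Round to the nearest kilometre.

Δλ = -170.70 − -179.69 = 8.99°.
Δφ = -14.28 − 51.38 = -65.66°.
a = sin²(Δφ/2) + cos φ₁ · cos φ₂ · sin²(Δλ/2) = 0.297640.
c = 2·atan2(√a, √(1−a)) = 1.15412 rad → d = 6371·c ≈ 7352.92 km.

7353 km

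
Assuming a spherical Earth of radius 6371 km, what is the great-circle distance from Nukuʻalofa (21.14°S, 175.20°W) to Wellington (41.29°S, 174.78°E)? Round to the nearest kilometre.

Δλ = 174.78 − -175.20 = 349.98°; wrapped into (−180°, 180°]: -10.02°.
Δφ = -41.29 − -21.14 = -20.15°.
a = sin²(Δφ/2) + cos φ₁ · cos φ₂ · sin²(Δλ/2) = 0.035948.
c = 2·atan2(√a, √(1−a)) = 0.38151 rad → d = 6371·c ≈ 2430.58 km.

2431 km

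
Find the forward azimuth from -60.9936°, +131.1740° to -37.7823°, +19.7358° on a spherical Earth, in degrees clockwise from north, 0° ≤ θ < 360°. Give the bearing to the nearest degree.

233°

Δλ = 19.7358 − 131.1740 = -111.4382°.
θ = atan2( sin Δλ · cos φ₂ , cos φ₁ · sin φ₂ − sin φ₁ · cos φ₂ · cos Δλ )
  = atan2(-0.73566, -0.54972) = -126.769° → normalised to [0°, 360°): 233.231°.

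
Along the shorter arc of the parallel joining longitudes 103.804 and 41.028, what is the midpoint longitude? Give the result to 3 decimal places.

+72.416°

Signed shortest Δλ from +103.804° to +41.028° is -62.776°.
Midpoint longitude = +103.804° + (-62.776°)/2 = +103.804° − 31.388° = +72.416°.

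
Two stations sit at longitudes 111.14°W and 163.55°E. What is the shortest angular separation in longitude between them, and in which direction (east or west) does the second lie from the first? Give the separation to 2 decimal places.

85.31° west

Raw difference: 163.55 − -111.14 = 274.69°.
Normalise into (−180°, 180°]: 274.69° − 360° = -85.31°.
Negative ⇒ the second point lies to the west; separation 85.31°.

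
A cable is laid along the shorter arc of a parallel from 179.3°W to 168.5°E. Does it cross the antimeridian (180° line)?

Naïve |168.5 − -179.3| = 347.8° > 180°, so the shorter arc goes the other way round — across 180°.
Signed shortest Δλ = ((168.5 − -179.3 + 180) mod 360) − 180 = -12.2°.
Going west by 12.2° from -179.3° passes through 180° before reaching +168.5°.

Yes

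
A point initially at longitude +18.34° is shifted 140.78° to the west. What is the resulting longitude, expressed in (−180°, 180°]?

-122.44°

Start at +18.34°; shift −140.78° → -122.44°.
-122.44° already lies in (−180°, 180°].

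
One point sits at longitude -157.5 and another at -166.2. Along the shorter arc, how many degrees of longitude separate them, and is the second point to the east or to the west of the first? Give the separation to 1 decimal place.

Raw difference: -166.2 − -157.5 = -8.7°.
Normalise into (−180°, 180°]: -8.7° stays -8.7°.
Negative ⇒ the second point lies to the west; separation 8.7°.

8.7° west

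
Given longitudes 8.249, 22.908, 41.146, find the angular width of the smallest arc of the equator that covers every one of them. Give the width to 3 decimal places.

32.897°

Sort the longitudes: +8.249°, +22.908°, +41.146°.
Eastward gaps between consecutive values (wrapping around): 14.659°, 18.238°, 327.103°.
Largest gap = 327.103° ⇒ minimal covering band is its complement: 360° − 327.103° = 32.897°.
Band runs from +8.249° eastward to +41.146°.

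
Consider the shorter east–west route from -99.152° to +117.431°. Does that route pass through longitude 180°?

Naïve |117.431 − -99.152| = 216.583° > 180°, so the shorter arc goes the other way round — across 180°.
Signed shortest Δλ = ((117.431 − -99.152 + 180) mod 360) − 180 = -143.417°.
Going west by 143.417° from -99.152° passes through 180° before reaching +117.431°.

Yes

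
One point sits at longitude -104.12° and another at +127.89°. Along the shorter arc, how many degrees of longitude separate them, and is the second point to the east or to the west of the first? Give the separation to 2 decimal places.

Raw difference: 127.89 − -104.12 = 232.01°.
Normalise into (−180°, 180°]: 232.01° − 360° = -127.99°.
Negative ⇒ the second point lies to the west; separation 127.99°.

127.99° west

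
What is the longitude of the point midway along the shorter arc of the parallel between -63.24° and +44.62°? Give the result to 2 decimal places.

-9.31°

Signed shortest Δλ from -63.24° to +44.62° is +107.86°.
Midpoint longitude = -63.24° + (+107.86°)/2 = -63.24° + 53.93° = -9.31°.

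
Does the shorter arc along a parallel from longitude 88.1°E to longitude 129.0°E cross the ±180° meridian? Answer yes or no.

No

Signed shortest Δλ = ((129.0 − 88.1 + 180) mod 360) − 180 = 40.9°.
Going east by 40.9° from +88.1° reaches +129.0° without touching 180°.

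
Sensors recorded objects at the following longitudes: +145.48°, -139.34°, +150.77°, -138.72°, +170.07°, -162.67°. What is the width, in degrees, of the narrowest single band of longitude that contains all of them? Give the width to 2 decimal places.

75.80°

Sort the longitudes: -162.67°, -139.34°, -138.72°, +145.48°, +150.77°, +170.07°.
Eastward gaps between consecutive values (wrapping around): 23.33°, 0.62°, 284.20°, 5.29°, 19.30°, 27.26°.
Largest gap = 284.20° ⇒ minimal covering band is its complement: 360° − 284.20° = 75.80°.
Band runs from +145.48° eastward to -138.72°, crossing the antimeridian.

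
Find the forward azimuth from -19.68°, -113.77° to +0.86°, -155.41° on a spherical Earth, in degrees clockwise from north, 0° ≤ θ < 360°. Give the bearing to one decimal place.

Δλ = -155.41 − -113.77 = -41.64°.
θ = atan2( sin Δλ · cos φ₂ , cos φ₁ · sin φ₂ − sin φ₁ · cos φ₂ · cos Δλ )
  = atan2(-0.66437, 0.26578) = -68.196° → normalised to [0°, 360°): 291.804°.

291.8°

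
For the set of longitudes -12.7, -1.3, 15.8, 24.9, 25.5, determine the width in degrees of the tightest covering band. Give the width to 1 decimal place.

38.2°

Sort the longitudes: -12.7°, -1.3°, +15.8°, +24.9°, +25.5°.
Eastward gaps between consecutive values (wrapping around): 11.4°, 17.1°, 9.1°, 0.6°, 321.8°.
Largest gap = 321.8° ⇒ minimal covering band is its complement: 360° − 321.8° = 38.2°.
Band runs from -12.7° eastward to +25.5°.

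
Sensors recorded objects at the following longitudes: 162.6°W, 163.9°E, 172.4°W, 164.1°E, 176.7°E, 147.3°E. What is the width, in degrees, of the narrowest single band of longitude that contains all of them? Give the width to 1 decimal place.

50.1°

Sort the longitudes: -172.4°, -162.6°, +147.3°, +163.9°, +164.1°, +176.7°.
Eastward gaps between consecutive values (wrapping around): 9.8°, 309.9°, 16.6°, 0.2°, 12.6°, 10.9°.
Largest gap = 309.9° ⇒ minimal covering band is its complement: 360° − 309.9° = 50.1°.
Band runs from +147.3° eastward to -162.6°, crossing the antimeridian.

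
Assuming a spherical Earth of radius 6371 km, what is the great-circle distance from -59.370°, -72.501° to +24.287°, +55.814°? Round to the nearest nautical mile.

Δλ = 55.814 − -72.501 = 128.315°.
Δφ = 24.287 − -59.370 = 83.657°.
a = sin²(Δφ/2) + cos φ₁ · cos φ₂ · sin²(Δλ/2) = 0.820920.
c = 2·atan2(√a, √(1−a)) = 2.26769 rad → d = 6371·c ≈ 14447.47 km ≈ 7801.01 nmi.

7801 nmi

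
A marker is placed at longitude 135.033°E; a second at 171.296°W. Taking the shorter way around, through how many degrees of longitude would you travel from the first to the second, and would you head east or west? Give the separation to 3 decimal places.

53.671° east

Raw difference: -171.296 − 135.033 = -306.329°.
Normalise into (−180°, 180°]: -306.329° + 360° = 53.671°.
Positive ⇒ the second point lies to the east; separation 53.671°.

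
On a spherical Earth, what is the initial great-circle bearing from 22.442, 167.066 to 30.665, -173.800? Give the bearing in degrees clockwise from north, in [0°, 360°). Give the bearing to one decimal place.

Δλ = -173.800 − 167.066 = -340.866°; wrapped into (−180°, 180°]: 19.134°.
θ = atan2( sin Δλ · cos φ₂ , cos φ₁ · sin φ₂ − sin φ₁ · cos φ₂ · cos Δλ )
  = atan2(0.28194, 0.16117) = 60.246° → normalised to [0°, 360°): 60.246°.

60.2°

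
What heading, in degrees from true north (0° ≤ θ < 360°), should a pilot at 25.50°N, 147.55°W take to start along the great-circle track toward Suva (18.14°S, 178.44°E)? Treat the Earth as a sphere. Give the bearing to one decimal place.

220.6°

Δλ = 178.44 − -147.55 = 325.99°; wrapped into (−180°, 180°]: -34.01°.
θ = atan2( sin Δλ · cos φ₂ , cos φ₁ · sin φ₂ − sin φ₁ · cos φ₂ · cos Δλ )
  = atan2(-0.53154, -0.62014) = -139.399° → normalised to [0°, 360°): 220.601°.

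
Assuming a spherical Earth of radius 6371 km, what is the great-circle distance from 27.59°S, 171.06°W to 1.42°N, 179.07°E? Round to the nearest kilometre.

Δλ = 179.07 − -171.06 = 350.13°; wrapped into (−180°, 180°]: -9.87°.
Δφ = 1.42 − -27.59 = 29.01°.
a = sin²(Δφ/2) + cos φ₁ · cos φ₂ · sin²(Δλ/2) = 0.069289.
c = 2·atan2(√a, √(1−a)) = 0.53273 rad → d = 6371·c ≈ 3394.05 km.

3394 km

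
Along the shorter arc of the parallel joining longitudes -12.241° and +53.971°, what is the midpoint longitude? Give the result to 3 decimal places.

Signed shortest Δλ from -12.241° to +53.971° is +66.212°.
Midpoint longitude = -12.241° + (+66.212°)/2 = -12.241° + 33.106° = +20.865°.

+20.865°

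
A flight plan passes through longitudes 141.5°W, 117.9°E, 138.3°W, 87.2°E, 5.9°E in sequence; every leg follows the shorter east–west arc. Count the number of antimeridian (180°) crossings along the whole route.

Leg 1: -141.5° → +117.9°, shortest Δλ = -100.6° (west) — crosses 180°.
Leg 2: +117.9° → -138.3°, shortest Δλ = 103.8° (east) — crosses 180°.
Leg 3: -138.3° → +87.2°, shortest Δλ = -134.5° (west) — crosses 180°.
Leg 4: +87.2° → +5.9°, shortest Δλ = -81.3° (west) — does not cross 180°.
Total crossings: 3.

3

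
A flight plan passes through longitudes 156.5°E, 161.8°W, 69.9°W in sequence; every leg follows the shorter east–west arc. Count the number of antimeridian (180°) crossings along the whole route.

Leg 1: +156.5° → -161.8°, shortest Δλ = 41.7° (east) — crosses 180°.
Leg 2: -161.8° → -69.9°, shortest Δλ = 91.9° (east) — does not cross 180°.
Total crossings: 1.

1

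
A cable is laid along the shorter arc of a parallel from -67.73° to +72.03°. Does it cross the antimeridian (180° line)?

Signed shortest Δλ = ((72.03 − -67.73 + 180) mod 360) − 180 = 139.76°.
Going east by 139.76° from -67.73° reaches +72.03° without touching 180°.

No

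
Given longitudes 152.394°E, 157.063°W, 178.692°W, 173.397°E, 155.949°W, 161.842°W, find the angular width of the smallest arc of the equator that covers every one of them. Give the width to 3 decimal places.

Sort the longitudes: -178.692°, -161.842°, -157.063°, -155.949°, +152.394°, +173.397°.
Eastward gaps between consecutive values (wrapping around): 16.850°, 4.779°, 1.114°, 308.343°, 21.003°, 7.911°.
Largest gap = 308.343° ⇒ minimal covering band is its complement: 360° − 308.343° = 51.657°.
Band runs from +152.394° eastward to -155.949°, crossing the antimeridian.

51.657°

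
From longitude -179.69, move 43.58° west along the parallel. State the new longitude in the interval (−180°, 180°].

Start at -179.69°; shift −43.58° → -223.27°.
-223.27° lies outside (−180°, 180°]; add 360° → +136.73°.

+136.73°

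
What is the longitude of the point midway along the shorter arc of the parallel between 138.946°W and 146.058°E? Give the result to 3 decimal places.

176.444°W

Signed shortest Δλ from -138.946° to +146.058° is -74.996°.
Midpoint longitude = -138.946° + (-74.996°)/2 = -138.946° − 37.498° = -176.444°.
(The naïve average (-138.946 + +146.058)/2 = 3.556° is on the wrong side of the globe.)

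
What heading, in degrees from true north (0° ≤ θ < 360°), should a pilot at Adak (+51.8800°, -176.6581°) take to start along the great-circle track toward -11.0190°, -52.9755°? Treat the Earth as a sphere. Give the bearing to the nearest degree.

Δλ = -52.9755 − -176.6581 = 123.6826°.
θ = atan2( sin Δλ · cos φ₂ , cos φ₁ · sin φ₂ − sin φ₁ · cos φ₂ · cos Δλ )
  = atan2(0.81678, 0.31028) = 69.199° → normalised to [0°, 360°): 69.199°.

69°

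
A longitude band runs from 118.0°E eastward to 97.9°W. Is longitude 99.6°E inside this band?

Band width going east from +118.0° to -97.9°: ((-97.9 − 118.0) mod 360) = 144.1°.
Offset of +99.6° east of the west edge: ((99.6 − 118.0) mod 360) = 341.6°.
341.6° > 144.1° ⇒ outside.

No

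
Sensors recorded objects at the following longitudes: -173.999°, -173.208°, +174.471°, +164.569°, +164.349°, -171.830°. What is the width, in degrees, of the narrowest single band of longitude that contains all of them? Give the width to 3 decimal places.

Sort the longitudes: -173.999°, -173.208°, -171.830°, +164.349°, +164.569°, +174.471°.
Eastward gaps between consecutive values (wrapping around): 0.791°, 1.378°, 336.179°, 0.220°, 9.902°, 11.530°.
Largest gap = 336.179° ⇒ minimal covering band is its complement: 360° − 336.179° = 23.821°.
Band runs from +164.349° eastward to -171.830°, crossing the antimeridian.

23.821°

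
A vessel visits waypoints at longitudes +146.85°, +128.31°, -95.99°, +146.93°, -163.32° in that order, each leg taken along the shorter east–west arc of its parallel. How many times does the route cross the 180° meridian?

Leg 1: +146.85° → +128.31°, shortest Δλ = -18.54° (west) — does not cross 180°.
Leg 2: +128.31° → -95.99°, shortest Δλ = 135.7° (east) — crosses 180°.
Leg 3: -95.99° → +146.93°, shortest Δλ = -117.08° (west) — crosses 180°.
Leg 4: +146.93° → -163.32°, shortest Δλ = 49.75° (east) — crosses 180°.
Total crossings: 3.

3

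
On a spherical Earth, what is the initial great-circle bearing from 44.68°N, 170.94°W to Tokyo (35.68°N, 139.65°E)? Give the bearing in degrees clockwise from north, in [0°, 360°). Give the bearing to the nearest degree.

Δλ = 139.65 − -170.94 = 310.59°; wrapped into (−180°, 180°]: -49.41°.
θ = atan2( sin Δλ · cos φ₂ , cos φ₁ · sin φ₂ − sin φ₁ · cos φ₂ · cos Δλ )
  = atan2(-0.61684, 0.04310) = -86.003° → normalised to [0°, 360°): 273.997°.

274°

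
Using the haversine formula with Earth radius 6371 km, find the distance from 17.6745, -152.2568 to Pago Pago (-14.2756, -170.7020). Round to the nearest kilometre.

4088 km

Δλ = -170.7020 − -152.2568 = -18.4452°.
Δφ = -14.2756 − 17.6745 = -31.9501°.
a = sin²(Δφ/2) + cos φ₁ · cos φ₂ · sin²(Δλ/2) = 0.099464.
c = 2·atan2(√a, √(1−a)) = 0.64171 rad → d = 6371·c ≈ 4088.34 km.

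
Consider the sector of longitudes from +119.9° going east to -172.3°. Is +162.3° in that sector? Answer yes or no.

Band width going east from +119.9° to -172.3°: ((-172.3 − 119.9) mod 360) = 67.8°.
Offset of +162.3° east of the west edge: ((162.3 − 119.9) mod 360) = 42.4°.
42.4° ≤ 67.8° ⇒ inside.

Yes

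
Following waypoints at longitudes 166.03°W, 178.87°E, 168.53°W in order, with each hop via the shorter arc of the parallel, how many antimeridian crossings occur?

Leg 1: -166.03° → +178.87°, shortest Δλ = -15.1° (west) — crosses 180°.
Leg 2: +178.87° → -168.53°, shortest Δλ = 12.6° (east) — crosses 180°.
Total crossings: 2.

2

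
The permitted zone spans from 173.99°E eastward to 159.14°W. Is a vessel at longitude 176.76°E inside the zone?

Band width going east from +173.99° to -159.14°: ((-159.14 − 173.99) mod 360) = 26.87°.
Offset of +176.76° east of the west edge: ((176.76 − 173.99) mod 360) = 2.77°.
2.77° ≤ 26.87° ⇒ inside.

Yes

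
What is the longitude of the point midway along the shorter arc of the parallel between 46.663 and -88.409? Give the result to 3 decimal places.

Signed shortest Δλ from +46.663° to -88.409° is -135.072°.
Midpoint longitude = +46.663° + (-135.072°)/2 = +46.663° − 67.536° = -20.873°.

-20.873°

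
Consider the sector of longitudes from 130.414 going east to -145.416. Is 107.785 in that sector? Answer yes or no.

Band width going east from +130.414° to -145.416°: ((-145.416 − 130.414) mod 360) = 84.170°.
Offset of +107.785° east of the west edge: ((107.785 − 130.414) mod 360) = 337.371°.
337.371° > 84.170° ⇒ outside.

No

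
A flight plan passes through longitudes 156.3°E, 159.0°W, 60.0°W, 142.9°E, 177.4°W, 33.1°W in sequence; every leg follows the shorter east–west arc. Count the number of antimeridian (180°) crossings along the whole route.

Leg 1: +156.3° → -159.0°, shortest Δλ = 44.7° (east) — crosses 180°.
Leg 2: -159.0° → -60.0°, shortest Δλ = 99.0° (east) — does not cross 180°.
Leg 3: -60.0° → +142.9°, shortest Δλ = -157.1° (west) — crosses 180°.
Leg 4: +142.9° → -177.4°, shortest Δλ = 39.7° (east) — crosses 180°.
Leg 5: -177.4° → -33.1°, shortest Δλ = 144.3° (east) — does not cross 180°.
Total crossings: 3.

3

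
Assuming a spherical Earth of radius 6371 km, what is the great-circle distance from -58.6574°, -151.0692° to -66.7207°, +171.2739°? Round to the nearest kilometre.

2078 km

Δλ = 171.2739 − -151.0692 = 322.3431°; wrapped into (−180°, 180°]: -37.6569°.
Δφ = -66.7207 − -58.6574 = -8.0633°.
a = sin²(Δφ/2) + cos φ₁ · cos φ₂ · sin²(Δλ/2) = 0.026355.
c = 2·atan2(√a, √(1−a)) = 0.32613 rad → d = 6371·c ≈ 2077.77 km.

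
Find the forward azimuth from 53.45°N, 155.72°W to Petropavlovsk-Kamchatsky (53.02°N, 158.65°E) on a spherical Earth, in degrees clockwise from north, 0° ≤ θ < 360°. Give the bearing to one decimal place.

Δλ = 158.65 − -155.72 = 314.37°; wrapped into (−180°, 180°]: -45.63°.
θ = atan2( sin Δλ · cos φ₂ , cos φ₁ · sin φ₂ − sin φ₁ · cos φ₂ · cos Δλ )
  = atan2(-0.43000, 0.13781) = -72.230° → normalised to [0°, 360°): 287.770°.

287.8°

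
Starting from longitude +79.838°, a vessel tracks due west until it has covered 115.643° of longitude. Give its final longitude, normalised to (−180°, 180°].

-35.805°

Start at +79.838°; shift −115.643° → -35.805°.
-35.805° already lies in (−180°, 180°].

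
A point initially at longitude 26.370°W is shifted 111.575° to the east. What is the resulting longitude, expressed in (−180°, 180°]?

Start at -26.370°; shift +111.575° → +85.205°.
+85.205° already lies in (−180°, 180°].

85.205°E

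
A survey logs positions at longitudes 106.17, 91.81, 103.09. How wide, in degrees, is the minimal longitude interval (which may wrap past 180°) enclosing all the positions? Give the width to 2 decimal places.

Sort the longitudes: +91.81°, +103.09°, +106.17°.
Eastward gaps between consecutive values (wrapping around): 11.28°, 3.08°, 345.64°.
Largest gap = 345.64° ⇒ minimal covering band is its complement: 360° − 345.64° = 14.36°.
Band runs from +91.81° eastward to +106.17°.

14.36°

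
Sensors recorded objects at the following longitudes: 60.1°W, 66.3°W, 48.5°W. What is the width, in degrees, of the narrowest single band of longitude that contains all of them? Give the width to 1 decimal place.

Sort the longitudes: -66.3°, -60.1°, -48.5°.
Eastward gaps between consecutive values (wrapping around): 6.2°, 11.6°, 342.2°.
Largest gap = 342.2° ⇒ minimal covering band is its complement: 360° − 342.2° = 17.8°.
Band runs from -66.3° eastward to -48.5°.

17.8°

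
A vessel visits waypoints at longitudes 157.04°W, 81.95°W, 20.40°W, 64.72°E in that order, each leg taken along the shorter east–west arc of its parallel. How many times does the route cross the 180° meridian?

Leg 1: -157.04° → -81.95°, shortest Δλ = 75.09° (east) — does not cross 180°.
Leg 2: -81.95° → -20.40°, shortest Δλ = 61.55° (east) — does not cross 180°.
Leg 3: -20.40° → +64.72°, shortest Δλ = 85.12° (east) — does not cross 180°.
Total crossings: 0.

0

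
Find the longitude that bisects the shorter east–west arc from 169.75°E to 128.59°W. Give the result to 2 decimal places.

159.42°W

Signed shortest Δλ from +169.75° to -128.59° is +61.66°.
Midpoint longitude = +169.75° + (+61.66°)/2 = +169.75° + 30.83° = +200.58°.
Normalise into (−180°, 180°]: -159.42°.
(The naïve average (+169.75 + -128.59)/2 = 20.58° is on the wrong side of the globe.)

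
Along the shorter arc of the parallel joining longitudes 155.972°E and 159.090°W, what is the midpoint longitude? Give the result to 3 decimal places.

Signed shortest Δλ from +155.972° to -159.090° is +44.938°.
Midpoint longitude = +155.972° + (+44.938°)/2 = +155.972° + 22.469° = +178.441°.
(The naïve average (+155.972 + -159.090)/2 = -1.559° is on the wrong side of the globe.)

178.441°E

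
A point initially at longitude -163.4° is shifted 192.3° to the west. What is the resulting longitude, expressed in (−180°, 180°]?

Start at -163.4°; shift −192.3° → -355.7°.
-355.7° lies outside (−180°, 180°]; add 360° → +4.3°.

+4.3°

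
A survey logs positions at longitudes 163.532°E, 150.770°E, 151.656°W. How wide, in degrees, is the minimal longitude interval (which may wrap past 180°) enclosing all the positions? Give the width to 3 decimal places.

Sort the longitudes: -151.656°, +150.770°, +163.532°.
Eastward gaps between consecutive values (wrapping around): 302.426°, 12.762°, 44.812°.
Largest gap = 302.426° ⇒ minimal covering band is its complement: 360° − 302.426° = 57.574°.
Band runs from +150.770° eastward to -151.656°, crossing the antimeridian.

57.574°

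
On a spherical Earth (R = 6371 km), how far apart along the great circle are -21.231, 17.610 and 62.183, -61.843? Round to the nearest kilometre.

11556 km

Δλ = -61.843 − 17.610 = -79.453°.
Δφ = 62.183 − -21.231 = 83.414°.
a = sin²(Δφ/2) + cos φ₁ · cos φ₂ · sin²(Δλ/2) = 0.620332.
c = 2·atan2(√a, √(1−a)) = 1.81385 rad → d = 6371·c ≈ 11556.01 km.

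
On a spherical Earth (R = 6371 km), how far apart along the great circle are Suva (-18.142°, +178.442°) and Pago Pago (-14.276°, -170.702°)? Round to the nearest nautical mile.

Δλ = -170.702 − 178.442 = -349.144°; wrapped into (−180°, 180°]: 10.856°.
Δφ = -14.276 − -18.142 = 3.866°.
a = sin²(Δφ/2) + cos φ₁ · cos φ₂ · sin²(Δλ/2) = 0.009379.
c = 2·atan2(√a, √(1−a)) = 0.19399 rad → d = 6371·c ≈ 1235.91 km ≈ 667.34 nmi.

667 nmi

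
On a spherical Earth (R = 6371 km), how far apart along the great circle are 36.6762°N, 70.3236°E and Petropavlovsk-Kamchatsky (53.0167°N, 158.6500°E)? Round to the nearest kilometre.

Δλ = 158.6500 − 70.3236 = 88.3264°.
Δφ = 53.0167 − 36.6762 = 16.3405°.
a = sin²(Δφ/2) + cos φ₁ · cos φ₂ · sin²(Δλ/2) = 0.254393.
c = 2·atan2(√a, √(1−a)) = 1.05731 rad → d = 6371·c ≈ 6736.14 km.

6736 km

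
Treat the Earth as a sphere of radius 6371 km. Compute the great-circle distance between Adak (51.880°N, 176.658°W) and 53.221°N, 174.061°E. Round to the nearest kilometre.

Δλ = 174.061 − -176.658 = 350.719°; wrapped into (−180°, 180°]: -9.281°.
Δφ = 53.221 − 51.880 = 1.341°.
a = sin²(Δφ/2) + cos φ₁ · cos φ₂ · sin²(Δλ/2) = 0.002556.
c = 2·atan2(√a, √(1−a)) = 0.10116 rad → d = 6371·c ≈ 644.49 km.

644 km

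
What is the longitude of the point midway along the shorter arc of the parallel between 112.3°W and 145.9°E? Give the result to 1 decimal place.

163.2°W

Signed shortest Δλ from -112.3° to +145.9° is -101.8°.
Midpoint longitude = -112.3° + (-101.8°)/2 = -112.3° − 50.9° = -163.2°.
(The naïve average (-112.3 + +145.9)/2 = 16.8° is on the wrong side of the globe.)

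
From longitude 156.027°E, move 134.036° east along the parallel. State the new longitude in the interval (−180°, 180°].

69.937°W

Start at +156.027°; shift +134.036° → +290.063°.
+290.063° lies outside (−180°, 180°]; subtract 360° → -69.937°.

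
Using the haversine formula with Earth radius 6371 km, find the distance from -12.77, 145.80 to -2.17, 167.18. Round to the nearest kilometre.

2632 km

Δλ = 167.18 − 145.80 = 21.38°.
Δφ = -2.17 − -12.77 = 10.60°.
a = sin²(Δφ/2) + cos φ₁ · cos φ₂ · sin²(Δλ/2) = 0.042066.
c = 2·atan2(√a, √(1−a)) = 0.41313 rad → d = 6371·c ≈ 2632.05 km.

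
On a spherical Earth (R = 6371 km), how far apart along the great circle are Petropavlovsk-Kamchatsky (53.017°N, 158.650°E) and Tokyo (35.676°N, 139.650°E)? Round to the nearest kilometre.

Δλ = 139.650 − 158.650 = -19.000°.
Δφ = 35.676 − 53.017 = -17.341°.
a = sin²(Δφ/2) + cos φ₁ · cos φ₂ · sin²(Δλ/2) = 0.036038.
c = 2·atan2(√a, √(1−a)) = 0.38199 rad → d = 6371·c ≈ 2433.67 km.

2434 km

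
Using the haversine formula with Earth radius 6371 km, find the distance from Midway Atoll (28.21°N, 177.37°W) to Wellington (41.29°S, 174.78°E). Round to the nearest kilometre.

7770 km

Δλ = 174.78 − -177.37 = 352.15°; wrapped into (−180°, 180°]: -7.85°.
Δφ = -41.29 − 28.21 = -69.50°.
a = sin²(Δφ/2) + cos φ₁ · cos φ₂ · sin²(Δλ/2) = 0.327999.
c = 2·atan2(√a, √(1−a)) = 1.21962 rad → d = 6371·c ≈ 7770.20 km.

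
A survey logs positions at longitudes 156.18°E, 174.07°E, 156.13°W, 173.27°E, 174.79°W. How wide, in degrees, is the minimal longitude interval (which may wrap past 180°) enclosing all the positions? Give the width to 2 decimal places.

Sort the longitudes: -174.79°, -156.13°, +156.18°, +173.27°, +174.07°.
Eastward gaps between consecutive values (wrapping around): 18.66°, 312.31°, 17.09°, 0.80°, 11.14°.
Largest gap = 312.31° ⇒ minimal covering band is its complement: 360° − 312.31° = 47.69°.
Band runs from +156.18° eastward to -156.13°, crossing the antimeridian.

47.69°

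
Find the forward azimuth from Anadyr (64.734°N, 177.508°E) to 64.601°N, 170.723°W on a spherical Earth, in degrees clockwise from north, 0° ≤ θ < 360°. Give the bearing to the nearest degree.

Δλ = -170.723 − 177.508 = -348.231°; wrapped into (−180°, 180°]: 11.769°.
θ = atan2( sin Δλ · cos φ₂ , cos φ₁ · sin φ₂ − sin φ₁ · cos φ₂ · cos Δλ )
  = atan2(0.08749, 0.00583) = 86.186° → normalised to [0°, 360°): 86.186°.

86°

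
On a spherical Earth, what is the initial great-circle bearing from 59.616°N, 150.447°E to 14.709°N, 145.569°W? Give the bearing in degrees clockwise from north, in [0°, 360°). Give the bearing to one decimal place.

Δλ = -145.569 − 150.447 = -296.016°; wrapped into (−180°, 180°]: 63.984°.
θ = atan2( sin Δλ · cos φ₂ , cos φ₁ · sin φ₂ − sin φ₁ · cos φ₂ · cos Δλ )
  = atan2(0.86922, -0.23755) = 105.285° → normalised to [0°, 360°): 105.285°.

105.3°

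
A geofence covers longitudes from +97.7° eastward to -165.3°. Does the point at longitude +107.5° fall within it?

Yes

Band width going east from +97.7° to -165.3°: ((-165.3 − 97.7) mod 360) = 97.0°.
Offset of +107.5° east of the west edge: ((107.5 − 97.7) mod 360) = 9.8°.
9.8° ≤ 97.0° ⇒ inside.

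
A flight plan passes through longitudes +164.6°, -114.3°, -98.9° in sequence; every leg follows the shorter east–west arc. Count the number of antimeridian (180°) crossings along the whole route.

Leg 1: +164.6° → -114.3°, shortest Δλ = 81.1° (east) — crosses 180°.
Leg 2: -114.3° → -98.9°, shortest Δλ = 15.4° (east) — does not cross 180°.
Total crossings: 1.

1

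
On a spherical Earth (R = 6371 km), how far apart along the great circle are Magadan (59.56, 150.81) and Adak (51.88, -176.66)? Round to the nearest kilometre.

Δλ = -176.66 − 150.81 = -327.47°; wrapped into (−180°, 180°]: 32.53°.
Δφ = 51.88 − 59.56 = -7.68°.
a = sin²(Δφ/2) + cos φ₁ · cos φ₂ · sin²(Δλ/2) = 0.029019.
c = 2·atan2(√a, √(1−a)) = 0.34237 rad → d = 6371·c ≈ 2181.23 km.

2181 km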